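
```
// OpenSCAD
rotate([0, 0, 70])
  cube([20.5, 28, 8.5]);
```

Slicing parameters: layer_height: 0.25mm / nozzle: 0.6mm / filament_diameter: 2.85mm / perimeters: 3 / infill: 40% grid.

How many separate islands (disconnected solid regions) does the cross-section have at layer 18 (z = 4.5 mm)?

1

At z = 4.5 mm: the 20.5×28 cube contributes its full rectangle; (whole slice rotated 70° about Z — lengths, areas and connectivity unchanged). Overall, the cross-section is a single solid region. Island count = 1.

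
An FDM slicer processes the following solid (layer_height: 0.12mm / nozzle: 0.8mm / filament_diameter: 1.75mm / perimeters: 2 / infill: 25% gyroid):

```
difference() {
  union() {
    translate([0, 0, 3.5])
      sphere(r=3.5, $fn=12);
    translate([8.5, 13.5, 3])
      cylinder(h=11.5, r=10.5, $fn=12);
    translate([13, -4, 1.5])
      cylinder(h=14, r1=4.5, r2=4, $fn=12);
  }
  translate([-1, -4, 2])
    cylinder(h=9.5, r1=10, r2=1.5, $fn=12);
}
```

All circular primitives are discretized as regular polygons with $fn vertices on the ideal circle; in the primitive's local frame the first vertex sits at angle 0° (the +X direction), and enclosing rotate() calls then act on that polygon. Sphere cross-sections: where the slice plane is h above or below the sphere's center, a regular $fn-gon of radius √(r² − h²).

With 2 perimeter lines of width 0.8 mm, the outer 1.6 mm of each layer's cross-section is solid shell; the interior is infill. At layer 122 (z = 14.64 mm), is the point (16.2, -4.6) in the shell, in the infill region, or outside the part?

shell

At z = 14.64 mm: the sphere does not reach this height (|z−center|=11.140 > r=3.5); the cylinder at (8.5, 13.5) is absent (z outside [3, 14.5]); the cone at (13, -4) contributes a regular 12-gon of circumradius 4.031 (interpolated between r1=4.5 and r2=4 at t=0.939); Merging all regions: only the cone at (13, -4) is present, so the union is just that shape — 1 connected region; the cone at (-1, -4) does not reach this height (z outside [2, 11.5]); Subtracting the remaining from the first: none of the subtracted shapes is present at this height, so the result so far is unchanged — 1 connected region. Overall, the cross-section is a single solid region. The nearest boundary edge runs (16.49, -6.02)→(17.03, -4.00); distance from the point to it = 0.65 mm. The point is inside the cross-section, 0.65 mm from the nearest boundary — within the 1.6 mm shell band (2 × 0.8).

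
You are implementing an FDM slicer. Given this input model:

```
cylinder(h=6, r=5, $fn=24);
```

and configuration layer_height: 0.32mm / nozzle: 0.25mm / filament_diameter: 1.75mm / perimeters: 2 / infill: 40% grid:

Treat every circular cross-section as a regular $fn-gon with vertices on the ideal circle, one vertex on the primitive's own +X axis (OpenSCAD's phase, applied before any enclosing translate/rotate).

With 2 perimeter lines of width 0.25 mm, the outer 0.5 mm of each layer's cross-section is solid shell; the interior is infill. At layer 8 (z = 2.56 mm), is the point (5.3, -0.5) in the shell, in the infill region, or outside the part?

At z = 2.56 mm: the cylinder: section is a regular 24-gon, circumradius r=5. Overall, the cross-section is a single solid region. The nearest boundary edge runs (4.83, -1.29)→(5.00, 0.00); distance from the point to it = 0.36 mm. The point is not inside any of the regions above, so it lies outside the cross-section (0.36 mm from the nearest boundary).

outside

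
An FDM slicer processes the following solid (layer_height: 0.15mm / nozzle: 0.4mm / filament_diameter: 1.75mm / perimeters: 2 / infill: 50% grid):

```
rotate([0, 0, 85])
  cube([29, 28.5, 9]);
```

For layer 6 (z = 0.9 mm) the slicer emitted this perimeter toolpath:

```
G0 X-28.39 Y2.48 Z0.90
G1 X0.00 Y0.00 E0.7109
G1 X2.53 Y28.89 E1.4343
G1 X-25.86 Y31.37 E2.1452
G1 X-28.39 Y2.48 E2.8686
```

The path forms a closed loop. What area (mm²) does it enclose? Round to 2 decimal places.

Apply the shoelace formula to the sequence of (X, Y) vertices; enclosed area = 826.46 mm².

826.46 mm²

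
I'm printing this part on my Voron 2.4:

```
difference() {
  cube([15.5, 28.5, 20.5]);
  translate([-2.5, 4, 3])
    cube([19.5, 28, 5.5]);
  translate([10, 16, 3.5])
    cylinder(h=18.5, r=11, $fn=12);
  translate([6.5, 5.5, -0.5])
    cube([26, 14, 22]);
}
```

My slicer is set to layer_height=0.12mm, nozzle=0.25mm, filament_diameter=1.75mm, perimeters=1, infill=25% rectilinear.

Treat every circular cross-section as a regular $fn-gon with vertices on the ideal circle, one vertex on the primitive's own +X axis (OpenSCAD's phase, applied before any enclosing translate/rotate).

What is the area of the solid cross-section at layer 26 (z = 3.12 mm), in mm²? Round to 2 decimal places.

At z = 3.12 mm: the cube is present — its section is the full 15.5×28.5 rectangle (area 441.75 mm²); the cube at (-2.5, 4) is present — its section is the full 19.5×28 rectangle (area 546.00 mm²); the cylinder at (10, 16) is absent (z outside [3.5, 22]); the cube at (6.5, 5.5) (footprint 26×14) is included at this height (area 364.00 mm²); Taking the first minus the rest: starting from the 15.5×28.5 cube (441.75 mm²), the 19.5×28 cube at (-2.5, 4) partially overlaps it — only the 379.75 mm² overlap (of its 546.00 mm²) is removed, clipping the outline; the 26×14 cube at (6.5, 5.5) misses the remaining region (no effect) — area = 62.00 mm². Overall, the cross-section is a single solid region. Net area = 62.00 mm².

62.00 mm²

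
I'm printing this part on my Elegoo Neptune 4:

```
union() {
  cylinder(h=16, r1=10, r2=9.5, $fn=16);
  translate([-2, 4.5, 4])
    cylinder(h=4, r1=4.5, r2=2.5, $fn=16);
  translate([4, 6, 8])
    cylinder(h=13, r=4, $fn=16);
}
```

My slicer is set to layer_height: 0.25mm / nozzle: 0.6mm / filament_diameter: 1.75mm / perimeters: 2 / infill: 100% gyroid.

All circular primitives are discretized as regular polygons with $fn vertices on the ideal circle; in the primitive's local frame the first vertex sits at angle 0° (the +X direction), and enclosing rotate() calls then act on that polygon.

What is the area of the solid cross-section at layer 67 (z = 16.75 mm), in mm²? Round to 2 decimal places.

48.98 mm²

At z = 16.75 mm: the cone is not intersected at this z (z outside [0, 16]); the cone at (-2, 4.5) is not intersected at this z (z outside [4, 8]); the cylinder at (4, 6): section is a regular 16-gon, circumradius r=4 (area = (16/2)·4.000²·sin(360°/16) = 48.98 mm²); Merging all regions: only the r=4 cylinder at (4, 6) is present, so the union is just that shape — area = 48.98 mm². Overall, the cross-section is a single solid region. Net area = 48.98 mm².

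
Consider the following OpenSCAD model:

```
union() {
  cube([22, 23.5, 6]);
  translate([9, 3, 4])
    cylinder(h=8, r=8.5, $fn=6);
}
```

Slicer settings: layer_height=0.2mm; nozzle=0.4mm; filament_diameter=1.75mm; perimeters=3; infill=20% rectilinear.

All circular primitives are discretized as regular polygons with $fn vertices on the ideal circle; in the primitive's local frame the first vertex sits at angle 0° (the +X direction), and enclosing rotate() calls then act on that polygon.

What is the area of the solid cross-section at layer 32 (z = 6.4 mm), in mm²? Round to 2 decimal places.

At z = 6.4 mm: the cube is not intersected at this z (z outside [0, 6]); the r=8.5 cylinder at (9, 3) gives a regular 6-gon of circumradius 8.5 (constant along its height) (area = (6/2)·8.500²·sin(360°/6) = 187.71 mm²); Combining (union): only the r=8.5 cylinder at (9, 3) is present, so the union is just that shape — area = 187.71 mm². Overall, the cross-section is a single solid region. Net area = 187.71 mm².

187.71 mm²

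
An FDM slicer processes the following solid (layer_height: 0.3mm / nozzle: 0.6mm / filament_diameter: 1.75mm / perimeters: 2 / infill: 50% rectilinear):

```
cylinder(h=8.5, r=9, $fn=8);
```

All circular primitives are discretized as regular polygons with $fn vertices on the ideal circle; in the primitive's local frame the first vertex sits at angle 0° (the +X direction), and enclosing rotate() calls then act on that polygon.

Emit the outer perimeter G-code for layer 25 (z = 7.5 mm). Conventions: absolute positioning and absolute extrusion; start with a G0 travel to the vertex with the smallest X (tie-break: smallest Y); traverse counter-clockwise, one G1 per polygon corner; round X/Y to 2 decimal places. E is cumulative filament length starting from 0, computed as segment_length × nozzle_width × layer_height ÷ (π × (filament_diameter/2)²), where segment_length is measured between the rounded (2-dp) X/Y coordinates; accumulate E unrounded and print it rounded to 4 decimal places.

At z = 7.5 mm: the r=9 cylinder contributes a regular 8-gon of circumradius 9. The outline is a single polygon with 8 vertices. Extrusion per mm of travel: 0.6 × 0.3 / (π × 0.875²) = 0.074835. Accumulating E over each segment gives final E = 4.1226.

G0 X-9.00 Y0.00 Z7.50
G1 X-6.36 Y-6.36 E0.5153
G1 X0.00 Y-9.00 E1.0307
G1 X6.36 Y-6.36 E1.5460
G1 X9.00 Y0.00 E2.0613
G1 X6.36 Y6.36 E2.5766
G1 X0.00 Y9.00 E3.0920
G1 X-6.36 Y6.36 E3.6073
G1 X-9.00 Y0.00 E4.1226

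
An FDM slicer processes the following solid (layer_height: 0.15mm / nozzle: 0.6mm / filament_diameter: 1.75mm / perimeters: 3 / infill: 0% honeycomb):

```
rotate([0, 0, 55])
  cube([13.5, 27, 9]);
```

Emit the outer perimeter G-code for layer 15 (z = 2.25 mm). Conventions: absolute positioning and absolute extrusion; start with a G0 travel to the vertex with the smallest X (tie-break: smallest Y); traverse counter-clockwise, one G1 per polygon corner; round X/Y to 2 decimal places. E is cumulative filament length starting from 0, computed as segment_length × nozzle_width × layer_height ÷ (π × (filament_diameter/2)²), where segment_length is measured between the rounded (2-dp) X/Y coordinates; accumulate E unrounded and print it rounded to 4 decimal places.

At z = 2.25 mm: the 13.5×27 cube contributes its full rectangle; (rotated 55° about Z; rotation is an isometry so areas/perimeters/island counts are preserved). The outline is a single polygon with 4 vertices. Extrusion per mm of travel: 0.6 × 0.15 / (π × 0.875²) = 0.037418. Accumulating E over each segment gives final E = 3.0310.

G0 X-22.12 Y15.49 Z2.25
G1 X0.00 Y0.00 E1.0104
G1 X7.74 Y11.06 E1.5156
G1 X-14.37 Y26.55 E2.5257
G1 X-22.12 Y15.49 E3.0310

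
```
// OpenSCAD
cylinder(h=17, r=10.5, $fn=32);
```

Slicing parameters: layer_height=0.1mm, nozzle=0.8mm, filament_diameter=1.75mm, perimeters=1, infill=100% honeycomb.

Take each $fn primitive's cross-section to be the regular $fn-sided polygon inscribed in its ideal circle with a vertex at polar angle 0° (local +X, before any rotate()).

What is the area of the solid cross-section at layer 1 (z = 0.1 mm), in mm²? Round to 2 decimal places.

At z = 0.1 mm: the cylinder: section is a regular 32-gon, circumradius r=10.5 (area = (32/2)·10.500²·sin(360°/32) = 344.14 mm²). Overall, the cross-section is a single solid region. Net area = 344.14 mm².

344.14 mm²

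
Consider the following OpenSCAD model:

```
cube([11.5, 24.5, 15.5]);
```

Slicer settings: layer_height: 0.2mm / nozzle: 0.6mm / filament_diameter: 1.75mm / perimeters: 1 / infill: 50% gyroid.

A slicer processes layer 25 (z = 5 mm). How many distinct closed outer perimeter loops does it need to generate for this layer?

At z = 5 mm: the 11.5×24.5 cube contributes its full rectangle. The result has 1 disconnected region.

1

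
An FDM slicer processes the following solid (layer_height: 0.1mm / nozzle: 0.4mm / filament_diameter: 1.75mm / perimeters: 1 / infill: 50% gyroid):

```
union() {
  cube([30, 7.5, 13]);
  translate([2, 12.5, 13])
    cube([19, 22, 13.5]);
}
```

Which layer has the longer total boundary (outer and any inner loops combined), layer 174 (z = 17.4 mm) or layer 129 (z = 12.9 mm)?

layer 174 (z = 17.4 mm)

Layer 174 (z = 17.4): the cube is not intersected at this z (z outside [0, 13]); the 19×22 cube at (2, 12.5) contributes its full rectangle (perimeter 82.00 mm); Merging all regions: only the 19×22 cube at (2, 12.5) is present, so the union is just that shape — boundary = 82.00 mm. So its perimeter = 82.00 mm. Layer 129 (z = 12.9): the cube (footprint 30×7.5) is included at this height (perimeter 75.00 mm); the cube at (2, 12.5) does not reach this height (z outside [13, 26.5]); Taking the union: only the 30×7.5 cube is present, so the union is just that shape — boundary = 75.00 mm. So its perimeter = 75.00 mm. Layer 174 is larger (82.00 vs 75.00 mm).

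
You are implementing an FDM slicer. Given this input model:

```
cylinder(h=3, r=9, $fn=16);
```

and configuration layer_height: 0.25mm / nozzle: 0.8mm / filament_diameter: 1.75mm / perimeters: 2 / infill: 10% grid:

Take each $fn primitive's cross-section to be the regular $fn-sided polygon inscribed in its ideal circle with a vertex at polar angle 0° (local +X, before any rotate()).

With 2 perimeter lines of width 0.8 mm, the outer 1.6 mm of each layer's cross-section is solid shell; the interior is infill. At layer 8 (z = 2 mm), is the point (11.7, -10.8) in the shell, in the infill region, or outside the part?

At z = 2 mm: the r=9 cylinder contributes a regular 16-gon of circumradius 9. Overall, the cross-section is a single solid region. The nearest boundary edge runs (3.44, -8.31)→(6.36, -6.36); distance from the point to it = 6.94 mm. The point is not inside any of the regions above, so it lies outside the cross-section (6.94 mm from the nearest boundary).

outside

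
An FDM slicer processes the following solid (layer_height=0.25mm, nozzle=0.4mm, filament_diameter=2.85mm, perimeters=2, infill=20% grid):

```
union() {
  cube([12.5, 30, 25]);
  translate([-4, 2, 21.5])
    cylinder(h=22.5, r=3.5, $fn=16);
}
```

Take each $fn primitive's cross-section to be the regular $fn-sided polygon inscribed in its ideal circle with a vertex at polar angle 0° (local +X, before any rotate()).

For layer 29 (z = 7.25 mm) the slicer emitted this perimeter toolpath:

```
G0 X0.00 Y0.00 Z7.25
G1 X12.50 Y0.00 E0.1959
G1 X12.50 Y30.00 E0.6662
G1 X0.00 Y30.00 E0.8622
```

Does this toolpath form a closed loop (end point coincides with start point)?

Start point (G0): (0.00, 0.00). End point (last G1): the path does not return to the start — open.

no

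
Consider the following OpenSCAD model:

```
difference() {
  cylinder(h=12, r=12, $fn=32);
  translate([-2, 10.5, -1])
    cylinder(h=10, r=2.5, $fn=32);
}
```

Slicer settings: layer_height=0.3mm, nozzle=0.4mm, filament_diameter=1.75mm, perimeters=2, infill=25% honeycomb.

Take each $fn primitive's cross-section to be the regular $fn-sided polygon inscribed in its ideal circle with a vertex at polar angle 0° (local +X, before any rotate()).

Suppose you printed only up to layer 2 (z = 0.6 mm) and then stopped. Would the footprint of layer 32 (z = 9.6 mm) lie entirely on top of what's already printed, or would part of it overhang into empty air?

part overhangs

Compare the two slices. At z = 0.6: the r=12 cylinder gives a regular 32-gon of circumradius 12 (constant along its height) (area = (32/2)·12.000²·sin(360°/32) = 449.49 mm²); the cylinder at (-2, 10.5): section is a regular 32-gon, circumradius r=2.5 (area = (32/2)·2.500²·sin(360°/32) = 19.51 mm²); Subtracting the remaining from the first: starting from the r=12 cylinder (449.49 mm²), the r=2.5 cylinder at (-2, 10.5) partially overlaps it — only the 15.51 mm² overlap (of its 19.51 mm²) is removed, clipping the outline — area = 433.98 mm². At z = 9.6: the cylinder: section is a regular 32-gon, circumradius r=12 (area = (32/2)·12.000²·sin(360°/32) = 449.49 mm²); the cylinder at (-2, 10.5) does not reach this height (z outside [-1, 9]); After the difference (first − rest): none of the subtracted shapes is present at this height, so the r=12 cylinder is unchanged — area = 449.49 mm². Checking containment: at z = 9.6 the cross-section extends beyond the z = 0.6 cross-section by about 15.51 mm².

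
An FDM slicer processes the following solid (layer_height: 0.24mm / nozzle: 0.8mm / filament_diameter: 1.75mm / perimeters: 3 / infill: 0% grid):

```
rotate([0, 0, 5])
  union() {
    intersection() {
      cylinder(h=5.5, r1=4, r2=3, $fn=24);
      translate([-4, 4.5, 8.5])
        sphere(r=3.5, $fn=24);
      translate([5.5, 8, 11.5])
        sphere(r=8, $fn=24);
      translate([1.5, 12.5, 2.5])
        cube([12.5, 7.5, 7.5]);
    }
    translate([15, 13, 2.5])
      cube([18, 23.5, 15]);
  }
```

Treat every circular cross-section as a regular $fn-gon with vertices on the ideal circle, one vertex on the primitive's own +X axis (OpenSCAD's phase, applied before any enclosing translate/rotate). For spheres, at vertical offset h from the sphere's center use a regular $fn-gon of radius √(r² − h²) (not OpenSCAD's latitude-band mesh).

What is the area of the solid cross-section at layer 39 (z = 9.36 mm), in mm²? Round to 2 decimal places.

At z = 9.36 mm: the cone is not intersected at this z (z outside [0, 5.5]); the sphere at (-4, 4.5): section is a regular 24-gon, circumradius = √(r²−h²) = √(3.5²−0.86²) = 3.393 (area = (24/2)·3.393²·sin(360°/24) = 35.75 mm²); the sphere at (5.5, 8): section is a regular 24-gon, circumradius = √(r²−h²) = √(8²−2.14²) = 7.708 (area = (24/2)·7.708²·sin(360°/24) = 184.55 mm²); the 12.5×7.5 cube at (1.5, 12.5) contributes its full rectangle (area 93.75 mm²); Keeping only the common overlap: at least one operand is absent at this height, so nothing remains; the cube at (15, 13) is present — its section is the full 18×23.5 rectangle (area 423.00 mm²); Merging all regions: only the 18×23.5 cube at (15, 13) is present, so the union is just that shape — area = 423.00 mm²; (whole slice rotated 5° about Z — lengths, areas and connectivity unchanged). Overall, the cross-section is a single solid region. Net area = 423.00 mm².

423.00 mm²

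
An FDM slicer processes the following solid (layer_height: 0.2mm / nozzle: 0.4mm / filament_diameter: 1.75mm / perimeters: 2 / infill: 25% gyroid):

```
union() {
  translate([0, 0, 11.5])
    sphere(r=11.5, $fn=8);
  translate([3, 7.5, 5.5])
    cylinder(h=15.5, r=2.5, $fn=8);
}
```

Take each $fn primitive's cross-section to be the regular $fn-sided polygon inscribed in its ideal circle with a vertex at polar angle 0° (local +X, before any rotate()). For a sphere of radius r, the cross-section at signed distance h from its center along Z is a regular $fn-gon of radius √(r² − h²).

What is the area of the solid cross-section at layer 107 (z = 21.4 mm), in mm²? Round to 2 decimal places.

96.85 mm²

At z = 21.4 mm: the r=11.5 sphere slices to a regular 8-gon of circumradius 5.851 (√(r²−h²) with h=9.9 from center) (area = (8/2)·5.851²·sin(360°/8) = 96.85 mm²); the cylinder at (3, 7.5) is absent (z outside [5.5, 21]); Combining (union): only the r=11.5 sphere is present, so the union is just that shape — area = 96.85 mm². Overall, the cross-section is a single solid region. Net area = 96.85 mm².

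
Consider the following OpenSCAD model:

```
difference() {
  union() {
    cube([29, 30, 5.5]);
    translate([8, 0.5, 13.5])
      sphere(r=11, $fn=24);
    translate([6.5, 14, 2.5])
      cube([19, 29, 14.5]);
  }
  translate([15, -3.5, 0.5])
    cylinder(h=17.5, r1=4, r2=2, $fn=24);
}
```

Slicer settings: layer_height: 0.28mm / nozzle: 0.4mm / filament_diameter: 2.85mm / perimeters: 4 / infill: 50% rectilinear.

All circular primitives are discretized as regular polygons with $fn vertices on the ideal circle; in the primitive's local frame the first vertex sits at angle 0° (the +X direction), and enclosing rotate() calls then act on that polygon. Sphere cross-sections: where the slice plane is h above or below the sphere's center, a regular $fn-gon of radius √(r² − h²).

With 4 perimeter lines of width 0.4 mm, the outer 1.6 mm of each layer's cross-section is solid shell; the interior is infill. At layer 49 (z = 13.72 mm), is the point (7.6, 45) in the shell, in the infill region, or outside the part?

outside

At z = 13.72 mm: the cube does not reach this height (z outside [0, 5.5]); the sphere at (8, 0.5): section is a regular 24-gon, circumradius = √(r²−h²) = √(11²−0.22²) = 10.998; the cube at (6.5, 14) (footprint 19×29) is included at this height; Combining (union): the 2 present regions are separate (no shared area or edge), so areas and boundary lengths simply add and each stays a separate island — 2 connected regions; the cone at (15, -3.5): at t=0.755 of its height the radius interpolates to r₁+(r₂−r₁)t = 2.489, giving a regular 24-gon of that circumradius; After the difference (first − rest): starting from that combined region, the cone at (15, -3.5) lies wholly inside it (removes its full 19.24 mm² and its 15.60 mm outline becomes a hole wall) — 2 connected regions with 1 hole. Overall, the cross-section has 2 separate islands and 1 hole. The nearest boundary edge runs (6.50, 43.00)→(25.50, 43.00); distance from the point to it = 2.00 mm. The point is not inside any of the regions above, so it lies outside the cross-section (2.00 mm from the nearest boundary).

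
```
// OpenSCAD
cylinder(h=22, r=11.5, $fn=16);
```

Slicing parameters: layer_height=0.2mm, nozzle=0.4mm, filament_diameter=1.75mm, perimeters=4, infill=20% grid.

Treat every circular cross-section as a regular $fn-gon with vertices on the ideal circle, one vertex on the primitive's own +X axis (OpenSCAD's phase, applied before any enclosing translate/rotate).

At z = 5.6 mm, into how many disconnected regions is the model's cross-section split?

At z = 5.6 mm: the r=11.5 cylinder contributes a regular 16-gon of circumradius 11.5. The result has 1 disconnected region.

1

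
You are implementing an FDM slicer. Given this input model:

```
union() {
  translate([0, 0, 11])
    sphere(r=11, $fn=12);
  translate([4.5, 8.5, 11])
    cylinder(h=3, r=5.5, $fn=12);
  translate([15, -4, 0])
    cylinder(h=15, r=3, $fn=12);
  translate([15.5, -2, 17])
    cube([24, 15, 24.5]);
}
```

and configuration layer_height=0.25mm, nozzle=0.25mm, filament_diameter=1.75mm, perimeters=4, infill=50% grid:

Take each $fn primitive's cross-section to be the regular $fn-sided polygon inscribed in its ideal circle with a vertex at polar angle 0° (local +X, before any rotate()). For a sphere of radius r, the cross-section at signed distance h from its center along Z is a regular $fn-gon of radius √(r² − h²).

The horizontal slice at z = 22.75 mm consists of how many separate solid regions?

1

At z = 22.75 mm: the sphere is not intersected at this z (|z−center|=11.750 > r=11); the cylinder at (4.5, 8.5) is not intersected at this z (z outside [11, 14]); the cylinder at (15, -4) does not reach this height (z outside [0, 15]); the cube at (15.5, -2) (footprint 24×15) is included at this height; Taking the union: only the 24×15 cube at (15.5, -2) is present, so the union is just that shape — 1 connected region. The result has 1 disconnected region.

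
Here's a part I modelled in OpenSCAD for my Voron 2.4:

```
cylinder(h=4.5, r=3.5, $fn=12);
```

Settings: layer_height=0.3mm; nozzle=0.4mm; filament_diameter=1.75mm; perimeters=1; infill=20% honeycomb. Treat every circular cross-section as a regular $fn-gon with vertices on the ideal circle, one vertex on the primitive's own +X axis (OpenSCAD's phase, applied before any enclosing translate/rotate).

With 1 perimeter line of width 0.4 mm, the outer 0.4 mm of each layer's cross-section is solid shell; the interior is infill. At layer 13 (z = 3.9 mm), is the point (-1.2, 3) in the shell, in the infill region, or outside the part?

At z = 3.9 mm: the r=3.5 cylinder gives a regular 12-gon of circumradius 3.5 (constant along its height). Overall, the cross-section is a single solid region. The nearest boundary edge runs (0.00, 3.50)→(-1.75, 3.03); distance from the point to it = 0.17 mm. The point is inside the cross-section, 0.17 mm from the nearest boundary — within the 0.4 mm shell band (1 × 0.4).

shell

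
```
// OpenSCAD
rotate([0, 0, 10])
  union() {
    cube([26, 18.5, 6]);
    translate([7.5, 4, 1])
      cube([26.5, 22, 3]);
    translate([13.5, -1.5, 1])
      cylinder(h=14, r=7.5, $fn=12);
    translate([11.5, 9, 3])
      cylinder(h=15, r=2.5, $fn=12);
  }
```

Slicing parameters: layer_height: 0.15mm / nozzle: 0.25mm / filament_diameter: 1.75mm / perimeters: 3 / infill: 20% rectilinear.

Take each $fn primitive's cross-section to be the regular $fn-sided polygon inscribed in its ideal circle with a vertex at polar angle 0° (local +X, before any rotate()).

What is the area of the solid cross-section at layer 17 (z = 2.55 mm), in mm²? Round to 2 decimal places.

At z = 2.55 mm: the cube is present — its section is the full 26×18.5 rectangle (area 481.00 mm²); the cube at (7.5, 4) (footprint 26.5×22) is included at this height (area 583.00 mm²); the cylinder at (13.5, -1.5): section is a regular 12-gon, circumradius r=7.5 (area = (12/2)·7.500²·sin(360°/12) = 168.75 mm²); the cylinder at (11.5, 9) is absent (z outside [3, 18]); Combining (union): the regions partially overlap — summed areas 1232.75 mm² minus the doubly-counted overlap 330.73 mm² gives 902.02 mm² — area = 902.02 mm²; (rotated 10° about Z; rotation is an isometry so areas/perimeters/island counts are preserved). Overall, the cross-section is a single solid region. Net area = 902.02 mm².

902.02 mm²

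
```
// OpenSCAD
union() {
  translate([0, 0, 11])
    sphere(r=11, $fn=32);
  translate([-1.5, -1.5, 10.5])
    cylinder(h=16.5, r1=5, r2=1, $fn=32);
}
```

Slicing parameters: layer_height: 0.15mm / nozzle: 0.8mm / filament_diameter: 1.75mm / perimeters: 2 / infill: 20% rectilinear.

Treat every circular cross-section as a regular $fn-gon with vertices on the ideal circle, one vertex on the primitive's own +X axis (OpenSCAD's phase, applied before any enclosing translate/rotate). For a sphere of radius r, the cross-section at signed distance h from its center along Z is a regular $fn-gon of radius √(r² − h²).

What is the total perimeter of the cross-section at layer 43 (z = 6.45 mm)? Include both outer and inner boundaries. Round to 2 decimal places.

62.82 mm

At z = 6.45 mm: the sphere: section is a regular 32-gon, circumradius = √(r²−h²) = √(11²−4.55²) = 10.015 (perimeter = 2·32·10.015·sin(180°/32) = 62.82 mm); the cone at (-1.5, -1.5) does not reach this height (z outside [10.5, 27]); Combining (union): only the r=11 sphere is present, so the union is just that shape — boundary = 62.82 mm. Overall, the cross-section is a single solid region. Total boundary length (outer) = 62.82 mm.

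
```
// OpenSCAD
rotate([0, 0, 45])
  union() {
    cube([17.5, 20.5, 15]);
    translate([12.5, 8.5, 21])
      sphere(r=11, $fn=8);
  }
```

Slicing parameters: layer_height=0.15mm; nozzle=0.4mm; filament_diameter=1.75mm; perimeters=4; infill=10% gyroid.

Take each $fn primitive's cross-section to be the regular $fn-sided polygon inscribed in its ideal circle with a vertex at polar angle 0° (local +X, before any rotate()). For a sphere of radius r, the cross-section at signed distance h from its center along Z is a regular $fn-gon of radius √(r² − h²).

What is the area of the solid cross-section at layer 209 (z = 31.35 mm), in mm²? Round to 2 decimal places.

At z = 31.35 mm: the cube does not reach this height (z outside [0, 15]); the sphere at (12.5, 8.5): section is a regular 8-gon, circumradius = √(r²−h²) = √(11²−10.35²) = 3.725 (area = (8/2)·3.725²·sin(360°/8) = 39.25 mm²); Merging all regions: only the r=11 sphere at (12.5, 8.5) is present, so the union is just that shape — area = 39.25 mm²; (rotated 45° about Z; rotation is an isometry so areas/perimeters/island counts are preserved). Overall, the cross-section is a single solid region. Net area = 39.25 mm².

39.25 mm²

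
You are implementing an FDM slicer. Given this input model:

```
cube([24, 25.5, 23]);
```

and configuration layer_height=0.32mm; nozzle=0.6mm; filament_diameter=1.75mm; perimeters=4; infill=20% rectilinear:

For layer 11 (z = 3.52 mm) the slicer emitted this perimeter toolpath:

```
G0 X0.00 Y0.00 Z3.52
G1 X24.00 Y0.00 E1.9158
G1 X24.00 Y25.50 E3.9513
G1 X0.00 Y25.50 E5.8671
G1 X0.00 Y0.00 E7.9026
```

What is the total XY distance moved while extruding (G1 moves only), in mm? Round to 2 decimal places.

Sum the Euclidean lengths of each G1 segment: total = 99.00 mm.

99.00 mm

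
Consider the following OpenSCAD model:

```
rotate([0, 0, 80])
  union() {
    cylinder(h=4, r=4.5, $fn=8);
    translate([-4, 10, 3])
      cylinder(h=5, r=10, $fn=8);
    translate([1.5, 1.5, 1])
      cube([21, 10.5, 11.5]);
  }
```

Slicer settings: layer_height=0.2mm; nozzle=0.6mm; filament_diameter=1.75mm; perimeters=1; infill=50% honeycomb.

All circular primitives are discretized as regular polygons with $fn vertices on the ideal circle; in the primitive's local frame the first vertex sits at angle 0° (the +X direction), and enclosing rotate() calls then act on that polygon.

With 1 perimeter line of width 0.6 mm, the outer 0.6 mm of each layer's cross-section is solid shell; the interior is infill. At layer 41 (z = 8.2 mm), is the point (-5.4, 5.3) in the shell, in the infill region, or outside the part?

infill

At z = 8.2 mm: the cylinder does not reach this height (z outside [0, 4]); the cylinder at (-4, 10) is not intersected at this z (z outside [3, 8]); the cube at (1.5, 1.5) is present — its section is the full 21×10.5 rectangle; Combining (union): only the 21×10.5 cube at (1.5, 1.5) is present, so the union is just that shape — 1 connected region; (whole slice rotated 80° about Z — lengths, areas and connectivity unchanged). Overall, the cross-section is a single solid region. Undo the 80° rotation: the query point maps to (4.282, 6.238) in the un-rotated model frame. The nearest boundary edge runs (1.50, 12.00)→(1.50, 1.50); distance from the point to it = 2.78 mm. The point is inside the cross-section and 2.78 mm from the nearest boundary — more than the 0.6 mm shell width (1 × 0.6), so it's in the infill interior.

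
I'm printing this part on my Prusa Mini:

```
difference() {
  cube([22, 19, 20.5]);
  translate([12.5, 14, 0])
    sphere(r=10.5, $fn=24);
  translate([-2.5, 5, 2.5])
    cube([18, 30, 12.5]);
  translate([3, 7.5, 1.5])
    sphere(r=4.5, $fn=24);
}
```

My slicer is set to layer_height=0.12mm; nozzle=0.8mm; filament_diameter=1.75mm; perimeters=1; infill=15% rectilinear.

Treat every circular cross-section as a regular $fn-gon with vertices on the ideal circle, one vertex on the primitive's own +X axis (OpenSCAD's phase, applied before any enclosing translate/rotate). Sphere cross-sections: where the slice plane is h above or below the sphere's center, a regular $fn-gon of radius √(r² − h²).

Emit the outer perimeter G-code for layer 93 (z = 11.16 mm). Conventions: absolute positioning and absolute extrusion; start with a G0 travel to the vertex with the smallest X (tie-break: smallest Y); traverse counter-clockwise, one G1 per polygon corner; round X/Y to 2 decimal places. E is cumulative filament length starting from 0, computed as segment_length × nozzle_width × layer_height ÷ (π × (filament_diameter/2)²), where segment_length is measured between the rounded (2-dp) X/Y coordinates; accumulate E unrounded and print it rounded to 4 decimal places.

G0 X0.00 Y0.00 Z11.16
G1 X22.00 Y0.00 E0.8781
G1 X22.00 Y19.00 E1.6364
G1 X15.50 Y19.00 E1.8958
G1 X15.50 Y5.00 E2.4546
G1 X0.00 Y5.00 E3.0732
G1 X0.00 Y0.00 E3.2728

At z = 11.16 mm: the 22×19 cube contributes its full rectangle; the sphere at (12.5, 14) does not reach this height (|z−center|=11.160 > r=10.5); the cube at (-2.5, 5) (footprint 18×30) is included at this height; the sphere at (3, 7.5) is absent (|z−center|=9.660 > r=4.5); Taking the first minus the rest: starting from the 22×19 cube, the 18×30 cube at (-2.5, 5) partially overlaps it — only the 217.00 mm² overlap (of its 540.00 mm²) is removed, clipping the outline — 1 connected region. The outline is a single polygon with 6 vertices. Extrusion per mm of travel: 0.8 × 0.12 / (π × 0.875²) = 0.039912. Accumulating E over each segment gives final E = 3.2728.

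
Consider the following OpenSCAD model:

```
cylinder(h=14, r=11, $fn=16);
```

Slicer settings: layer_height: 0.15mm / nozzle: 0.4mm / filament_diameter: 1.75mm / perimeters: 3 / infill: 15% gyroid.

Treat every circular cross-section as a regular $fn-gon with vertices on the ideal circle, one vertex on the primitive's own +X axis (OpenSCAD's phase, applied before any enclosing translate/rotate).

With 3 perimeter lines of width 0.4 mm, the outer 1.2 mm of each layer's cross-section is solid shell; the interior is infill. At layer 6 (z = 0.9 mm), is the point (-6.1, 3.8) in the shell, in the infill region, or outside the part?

At z = 0.9 mm: the cylinder: section is a regular 16-gon, circumradius r=11. Overall, the cross-section is a single solid region. The nearest boundary edge runs (-7.78, 7.78)→(-10.16, 4.21); distance from the point to it = 3.61 mm. The point is inside the cross-section and 3.61 mm from the nearest boundary — more than the 1.2 mm shell width (3 × 0.4), so it's in the infill interior.

infill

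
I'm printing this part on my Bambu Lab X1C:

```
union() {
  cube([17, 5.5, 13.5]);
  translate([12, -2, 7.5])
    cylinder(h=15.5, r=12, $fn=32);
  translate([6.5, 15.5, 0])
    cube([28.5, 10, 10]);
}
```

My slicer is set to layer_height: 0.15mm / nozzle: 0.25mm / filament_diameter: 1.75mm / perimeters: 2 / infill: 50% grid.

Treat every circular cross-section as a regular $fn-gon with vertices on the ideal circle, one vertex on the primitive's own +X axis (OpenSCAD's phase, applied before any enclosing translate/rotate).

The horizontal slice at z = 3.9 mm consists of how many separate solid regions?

2

At z = 3.9 mm: the 17×5.5 cube contributes its full rectangle; the cylinder at (12, -2) does not reach this height (z outside [7.5, 23]); the cube at (6.5, 15.5) (footprint 28.5×10) is included at this height; Taking the union: the 2 present regions are separate (no shared area or edge), so areas and boundary lengths simply add and each stays a separate island — 2 connected regions. The result has 2 disconnected regions.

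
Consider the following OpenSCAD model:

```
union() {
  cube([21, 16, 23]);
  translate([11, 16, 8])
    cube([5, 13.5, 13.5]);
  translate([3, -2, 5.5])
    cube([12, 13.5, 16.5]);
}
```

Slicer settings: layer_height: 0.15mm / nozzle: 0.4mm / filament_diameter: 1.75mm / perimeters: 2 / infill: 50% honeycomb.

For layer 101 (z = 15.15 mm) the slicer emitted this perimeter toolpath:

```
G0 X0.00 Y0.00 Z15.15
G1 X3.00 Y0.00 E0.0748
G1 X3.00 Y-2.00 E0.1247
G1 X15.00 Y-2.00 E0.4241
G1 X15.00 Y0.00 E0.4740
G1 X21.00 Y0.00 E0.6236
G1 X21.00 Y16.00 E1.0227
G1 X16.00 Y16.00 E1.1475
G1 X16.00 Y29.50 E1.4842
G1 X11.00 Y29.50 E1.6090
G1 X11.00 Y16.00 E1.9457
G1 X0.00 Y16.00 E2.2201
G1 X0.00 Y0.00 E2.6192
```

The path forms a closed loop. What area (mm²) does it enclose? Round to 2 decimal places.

Apply the shoelace formula to the sequence of (X, Y) vertices; enclosed area = 427.50 mm².

427.50 mm²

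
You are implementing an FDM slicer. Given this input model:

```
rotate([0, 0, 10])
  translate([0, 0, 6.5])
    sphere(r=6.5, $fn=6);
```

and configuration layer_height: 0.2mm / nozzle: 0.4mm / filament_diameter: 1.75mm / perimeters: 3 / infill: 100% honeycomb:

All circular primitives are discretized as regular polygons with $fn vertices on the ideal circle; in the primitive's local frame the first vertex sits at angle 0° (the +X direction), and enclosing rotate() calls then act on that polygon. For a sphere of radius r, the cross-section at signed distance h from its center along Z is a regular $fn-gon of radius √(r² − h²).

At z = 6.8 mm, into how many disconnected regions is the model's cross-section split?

1

At z = 6.8 mm: the r=6.5 sphere slices to a regular 6-gon of circumradius 6.493 (√(r²−h²) with h=0.3 from center); (rotated 10° about Z; rotation is an isometry so areas/perimeters/island counts are preserved). The result has 1 disconnected region.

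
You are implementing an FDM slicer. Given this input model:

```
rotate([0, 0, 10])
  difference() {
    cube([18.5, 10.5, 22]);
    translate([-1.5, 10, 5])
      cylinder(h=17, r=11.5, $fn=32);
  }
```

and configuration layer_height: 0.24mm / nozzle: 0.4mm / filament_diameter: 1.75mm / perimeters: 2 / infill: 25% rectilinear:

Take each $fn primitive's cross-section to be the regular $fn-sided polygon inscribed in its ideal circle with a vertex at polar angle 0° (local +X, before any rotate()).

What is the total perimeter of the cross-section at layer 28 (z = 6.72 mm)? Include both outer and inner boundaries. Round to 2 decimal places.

46.18 mm

At z = 6.72 mm: the cube (footprint 18.5×10.5) is included at this height (perimeter 58.00 mm); the r=11.5 cylinder at (-1.5, 10) gives a regular 32-gon of circumradius 11.5 (constant along its height) (perimeter = 2·32·11.500·sin(180°/32) = 72.14 mm); After the difference (first − rest): starting from the 18.5×10.5 cube, the r=11.5 cylinder at (-1.5, 10) partially overlaps it — only the 87.65 mm² overlap (of its 412.81 mm²) is removed, clipping the outline — boundary = 46.18 mm; (whole slice rotated 10° about Z — lengths, areas and connectivity unchanged). Overall, the cross-section is a single solid region. Total boundary length (outer) = 46.18 mm.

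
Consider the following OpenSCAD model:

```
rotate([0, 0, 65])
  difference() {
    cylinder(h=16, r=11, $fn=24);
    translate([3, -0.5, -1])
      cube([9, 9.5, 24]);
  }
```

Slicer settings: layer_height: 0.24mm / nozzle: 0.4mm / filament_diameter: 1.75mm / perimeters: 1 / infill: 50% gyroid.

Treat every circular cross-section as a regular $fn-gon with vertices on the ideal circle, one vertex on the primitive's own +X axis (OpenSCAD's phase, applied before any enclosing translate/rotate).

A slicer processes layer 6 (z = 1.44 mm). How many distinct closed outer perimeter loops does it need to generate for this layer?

1

At z = 1.44 mm: the r=11 cylinder gives a regular 24-gon of circumradius 11 (constant along its height); the cube at (3, -0.5) is present — its section is the full 9×9.5 rectangle; Taking the first minus the rest: starting from the r=11 cylinder, the 9×9.5 cube at (3, -0.5) partially overlaps it — only the 62.74 mm² overlap (of its 85.50 mm²) is removed, clipping the outline — 1 connected region; (rotated 65° about Z; rotation is an isometry so areas/perimeters/island counts are preserved). The result has 1 disconnected region.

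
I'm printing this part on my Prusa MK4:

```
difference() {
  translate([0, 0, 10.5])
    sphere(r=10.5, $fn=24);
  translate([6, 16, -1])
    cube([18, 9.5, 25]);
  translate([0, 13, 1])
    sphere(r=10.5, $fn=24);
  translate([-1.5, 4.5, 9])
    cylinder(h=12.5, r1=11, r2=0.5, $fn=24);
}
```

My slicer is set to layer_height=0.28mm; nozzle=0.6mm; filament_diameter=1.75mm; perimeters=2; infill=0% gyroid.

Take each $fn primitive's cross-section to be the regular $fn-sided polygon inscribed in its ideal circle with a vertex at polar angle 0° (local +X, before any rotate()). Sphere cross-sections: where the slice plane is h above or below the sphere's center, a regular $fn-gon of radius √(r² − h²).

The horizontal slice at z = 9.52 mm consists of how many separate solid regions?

At z = 9.52 mm: the sphere: section is a regular 24-gon, circumradius = √(r²−h²) = √(10.5²−0.98²) = 10.454; the cube at (6, 16) is present — its section is the full 18×9.5 rectangle; the sphere at (0, 13): section is a regular 24-gon, circumradius = √(r²−h²) = √(10.5²−8.52²) = 6.137; the cone at (-1.5, 4.5): at t=0.042 of its height the radius interpolates to r₁+(r₂−r₁)t = 10.563, giving a regular 24-gon of that circumradius; Subtracting the remaining from the first: starting from the r=10.5 sphere, the 18×9.5 cube at (6, 16) misses the remaining region (no effect); the r=10.5 sphere at (0, 13) partially overlaps it — only the 23.08 mm² overlap (of its 116.96 mm²) is removed, clipping the outline; the cone at (-1.5, 4.5) partially overlaps it — only the 221.62 mm² overlap (of its 346.55 mm²) is removed, clipping the outline — 1 connected region. The result has 1 disconnected region.

1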